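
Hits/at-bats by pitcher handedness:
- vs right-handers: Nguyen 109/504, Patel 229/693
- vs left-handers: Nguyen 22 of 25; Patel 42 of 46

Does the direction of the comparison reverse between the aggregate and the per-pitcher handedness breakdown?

No

Vs right-handers: Nguyen 109/504 = 21.6%, Patel 229/693 = 33.0% → Patel
Vs left-handers: Nguyen 22/25 = 88.0%, Patel 42/46 = 91.3% → Patel
Overall: Nguyen 131/529 = 24.8%, Patel 271/739 = 36.7% → Patel
Patel wins overall and in every pitcher group — no reversal.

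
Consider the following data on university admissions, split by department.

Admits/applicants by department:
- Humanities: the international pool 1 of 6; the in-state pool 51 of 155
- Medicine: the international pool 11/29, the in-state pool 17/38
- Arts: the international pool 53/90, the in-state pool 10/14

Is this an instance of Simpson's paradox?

Humanities: the international pool 1/6 = 16.7%, the in-state pool 51/155 = 32.9% → the in-state pool
Medicine: the international pool 11/29 = 37.9%, the in-state pool 17/38 = 44.7% → the in-state pool
Arts: the international pool 53/90 = 58.9%, the in-state pool 10/14 = 71.4% → the in-state pool
Overall: the international pool 65/125 = 52.0%, the in-state pool 78/207 = 37.7% → the international pool
The in-state pool wins each department group but the international pool wins overall — the comparison reverses. The in-state pool's applicants skew toward Humanities, which has a lower base rate.

Yes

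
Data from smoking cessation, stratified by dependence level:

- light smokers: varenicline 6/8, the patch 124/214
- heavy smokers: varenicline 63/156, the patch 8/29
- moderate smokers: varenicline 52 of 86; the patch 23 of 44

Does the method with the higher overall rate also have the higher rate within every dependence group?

Light smokers: varenicline 6/8 = 75.0%, the patch 124/214 = 57.9% → varenicline
Heavy smokers: varenicline 63/156 = 40.4%, the patch 8/29 = 27.6% → varenicline
Moderate smokers: varenicline 52/86 = 60.5%, the patch 23/44 = 52.3% → varenicline
Overall: varenicline 121/250 = 48.4%, the patch 155/287 = 54.0% → the patch
Varenicline wins each dependence group but the patch wins overall — the comparison reverses. Varenicline's participants skew toward heavy smokers, which has a lower base rate.

No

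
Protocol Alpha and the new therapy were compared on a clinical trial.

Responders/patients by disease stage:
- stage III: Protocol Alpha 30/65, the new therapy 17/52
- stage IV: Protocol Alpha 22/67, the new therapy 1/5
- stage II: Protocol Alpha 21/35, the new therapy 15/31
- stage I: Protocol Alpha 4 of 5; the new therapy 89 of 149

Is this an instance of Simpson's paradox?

Yes

Stage III: Protocol Alpha 30/65 = 46.2%, the new therapy 17/52 = 32.7% → Protocol Alpha
Stage IV: Protocol Alpha 22/67 = 32.8%, the new therapy 1/5 = 20.0% → Protocol Alpha
Stage II: Protocol Alpha 21/35 = 60.0%, the new therapy 15/31 = 48.4% → Protocol Alpha
Stage I: Protocol Alpha 4/5 = 80.0%, the new therapy 89/149 = 59.7% → Protocol Alpha
Overall: Protocol Alpha 77/172 = 44.8%, the new therapy 122/237 = 51.5% → the new therapy
Protocol Alpha wins each disease group but the new therapy wins overall — the comparison reverses. Protocol Alpha's patients skew toward stage IV, which has a lower base rate.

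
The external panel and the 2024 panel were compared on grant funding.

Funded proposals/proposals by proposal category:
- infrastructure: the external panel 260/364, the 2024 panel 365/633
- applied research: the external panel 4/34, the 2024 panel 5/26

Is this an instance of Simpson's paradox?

No

Infrastructure: the external panel 260/364 = 71.4%, the 2024 panel 365/633 = 57.7% → the external panel
Applied research: the external panel 4/34 = 11.8%, the 2024 panel 5/26 = 19.2% → the 2024 panel
Overall: the external panel 264/398 = 66.3%, the 2024 panel 370/659 = 56.1% → the external panel
Neither sweeps: the external panel wins 1 of 2 groups, the 2024 panel wins 1. The external panel wins overall but not every group — no Simpson reversal.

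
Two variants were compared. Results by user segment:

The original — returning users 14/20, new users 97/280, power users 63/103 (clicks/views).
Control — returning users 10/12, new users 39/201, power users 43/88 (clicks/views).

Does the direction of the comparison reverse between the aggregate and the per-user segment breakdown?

No

Returning users: the original 14/20 = 70.0%, Control 10/12 = 83.3% → Control
New users: the original 97/280 = 34.6%, Control 39/201 = 19.4% → the original
Power users: the original 63/103 = 61.2%, Control 43/88 = 48.9% → the original
Overall: the original 174/403 = 43.2%, Control 92/301 = 30.6% → the original
Neither sweeps: the original wins 2 of 3 groups, Control wins 1. The original wins overall but not every group — no Simpson reversal.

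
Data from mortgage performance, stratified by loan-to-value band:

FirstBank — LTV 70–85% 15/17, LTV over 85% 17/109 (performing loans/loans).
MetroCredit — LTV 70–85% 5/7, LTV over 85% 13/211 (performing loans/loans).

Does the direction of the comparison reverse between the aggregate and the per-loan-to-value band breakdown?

LTV 70–85%: FirstBank 15/17 = 88.2%, MetroCredit 5/7 = 71.4% → FirstBank
LTV over 85%: FirstBank 17/109 = 15.6%, MetroCredit 13/211 = 6.2% → FirstBank
Overall: FirstBank 32/126 = 25.4%, MetroCredit 18/218 = 8.3% → FirstBank
FirstBank wins overall and in every loan-to-value group — no reversal.

No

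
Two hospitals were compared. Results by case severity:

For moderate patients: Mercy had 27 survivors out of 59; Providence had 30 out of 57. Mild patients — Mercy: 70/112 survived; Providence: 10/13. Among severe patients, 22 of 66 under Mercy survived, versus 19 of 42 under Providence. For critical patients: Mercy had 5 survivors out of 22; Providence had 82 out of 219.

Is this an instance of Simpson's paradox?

Yes

Moderate: Mercy 27/59 = 45.8%, Providence 30/57 = 52.6% → Providence
Mild: Mercy 70/112 = 62.5%, Providence 10/13 = 76.9% → Providence
Severe: Mercy 22/66 = 33.3%, Providence 19/42 = 45.2% → Providence
Critical: Mercy 5/22 = 22.7%, Providence 82/219 = 37.4% → Providence
Overall: Mercy 124/259 = 47.9%, Providence 141/331 = 42.6% → Mercy
Providence wins each case group but Mercy wins overall — the comparison reverses. Providence's patients skew toward critical, which has a lower base rate.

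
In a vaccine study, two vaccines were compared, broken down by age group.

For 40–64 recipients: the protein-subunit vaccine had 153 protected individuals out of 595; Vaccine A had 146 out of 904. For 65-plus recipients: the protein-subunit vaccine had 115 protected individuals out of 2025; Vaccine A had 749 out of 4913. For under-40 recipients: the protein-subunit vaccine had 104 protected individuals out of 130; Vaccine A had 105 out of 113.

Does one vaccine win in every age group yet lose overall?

No

40–64: the protein-subunit vaccine 153/595 = 25.7%, Vaccine A 146/904 = 16.2% → the protein-subunit vaccine
65-plus: the protein-subunit vaccine 115/2025 = 5.7%, Vaccine A 749/4913 = 15.2% → Vaccine A
Under-40: the protein-subunit vaccine 104/130 = 80.0%, Vaccine A 105/113 = 92.9% → Vaccine A
Overall: the protein-subunit vaccine 372/2750 = 13.5%, Vaccine A 1000/5930 = 16.9% → Vaccine A
Neither sweeps: the protein-subunit vaccine wins 1 of 3 groups, Vaccine A wins 2. Vaccine A wins overall but not every group — no Simpson reversal.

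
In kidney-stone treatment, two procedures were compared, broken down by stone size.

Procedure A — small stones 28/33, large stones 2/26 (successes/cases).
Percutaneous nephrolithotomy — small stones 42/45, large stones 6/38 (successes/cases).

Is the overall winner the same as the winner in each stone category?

Yes

Small stones: Procedure A 28/33 = 84.8%, percutaneous nephrolithotomy 42/45 = 93.3% → percutaneous nephrolithotomy
Large stones: Procedure A 2/26 = 7.7%, percutaneous nephrolithotomy 6/38 = 15.8% → percutaneous nephrolithotomy
Overall: Procedure A 30/59 = 50.8%, percutaneous nephrolithotomy 48/83 = 57.8% → percutaneous nephrolithotomy
Percutaneous nephrolithotomy wins overall and in every stone group — no reversal.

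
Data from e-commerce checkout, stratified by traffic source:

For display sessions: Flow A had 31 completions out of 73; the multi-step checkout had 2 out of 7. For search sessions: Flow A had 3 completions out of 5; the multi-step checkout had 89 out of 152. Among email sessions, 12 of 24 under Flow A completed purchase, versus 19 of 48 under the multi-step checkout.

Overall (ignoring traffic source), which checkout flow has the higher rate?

Display: Flow A 31/73 = 42.5%, the multi-step checkout 2/7 = 28.6% → Flow A
Search: Flow A 3/5 = 60.0%, the multi-step checkout 89/152 = 58.6% → Flow A
Email: Flow A 12/24 = 50.0%, the multi-step checkout 19/48 = 39.6% → Flow A
Overall: Flow A 46/102 = 45.1%, the multi-step checkout 110/207 = 53.1% → the multi-step checkout
(Flow A wins every traffic group but the multi-step checkout wins overall — Flow A's sessions skew toward the low-rate display group.)

the multi-step checkout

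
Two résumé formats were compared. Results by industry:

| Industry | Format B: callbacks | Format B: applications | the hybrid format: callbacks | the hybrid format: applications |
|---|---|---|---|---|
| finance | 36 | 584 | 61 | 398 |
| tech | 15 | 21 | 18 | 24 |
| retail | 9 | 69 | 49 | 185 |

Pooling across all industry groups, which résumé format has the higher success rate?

Finance: Format B 36/584 = 6.2%, the hybrid format 61/398 = 15.3% → the hybrid format
Tech: Format B 15/21 = 71.4%, the hybrid format 18/24 = 75.0% → the hybrid format
Retail: Format B 9/69 = 13.0%, the hybrid format 49/185 = 26.5% → the hybrid format
Overall: Format B 60/674 = 8.9%, the hybrid format 128/607 = 21.1% → the hybrid format

the hybrid format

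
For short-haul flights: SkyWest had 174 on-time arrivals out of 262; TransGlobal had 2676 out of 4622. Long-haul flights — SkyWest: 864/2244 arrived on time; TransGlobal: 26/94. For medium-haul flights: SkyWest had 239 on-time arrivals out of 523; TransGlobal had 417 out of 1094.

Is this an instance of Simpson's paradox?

Yes

Short-haul: SkyWest 174/262 = 66.4%, TransGlobal 2676/4622 = 57.9% → SkyWest
Long-haul: SkyWest 864/2244 = 38.5%, TransGlobal 26/94 = 27.7% → SkyWest
Medium-haul: SkyWest 239/523 = 45.7%, TransGlobal 417/1094 = 38.1% → SkyWest
Overall: SkyWest 1277/3029 = 42.2%, TransGlobal 3119/5810 = 53.7% → TransGlobal
SkyWest wins each route group but TransGlobal wins overall — the comparison reverses. SkyWest's flights skew toward long-haul, which has a lower base rate.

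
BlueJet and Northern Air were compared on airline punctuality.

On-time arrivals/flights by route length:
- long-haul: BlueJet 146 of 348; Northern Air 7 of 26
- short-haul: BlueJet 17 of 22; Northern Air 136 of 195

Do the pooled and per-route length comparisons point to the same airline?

No

Long-haul: BlueJet 146/348 = 42.0%, Northern Air 7/26 = 26.9% → BlueJet
Short-haul: BlueJet 17/22 = 77.3%, Northern Air 136/195 = 69.7% → BlueJet
Overall: BlueJet 163/370 = 44.1%, Northern Air 143/221 = 64.7% → Northern Air
BlueJet wins each route group but Northern Air wins overall — the comparison reverses. BlueJet's flights skew toward long-haul, which has a lower base rate.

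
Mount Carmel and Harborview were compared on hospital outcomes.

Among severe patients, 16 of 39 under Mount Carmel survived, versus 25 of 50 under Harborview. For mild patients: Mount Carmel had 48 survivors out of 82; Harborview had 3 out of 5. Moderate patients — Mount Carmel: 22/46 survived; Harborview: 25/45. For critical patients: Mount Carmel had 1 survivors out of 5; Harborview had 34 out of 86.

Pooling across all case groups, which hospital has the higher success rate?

Severe: Mount Carmel 16/39 = 41.0%, Harborview 25/50 = 50.0% → Harborview
Mild: Mount Carmel 48/82 = 58.5%, Harborview 3/5 = 60.0% → Harborview
Moderate: Mount Carmel 22/46 = 47.8%, Harborview 25/45 = 55.6% → Harborview
Critical: Mount Carmel 1/5 = 20.0%, Harborview 34/86 = 39.5% → Harborview
Overall: Mount Carmel 87/172 = 50.6%, Harborview 87/186 = 46.8% → Mount Carmel
(Harborview wins every case group but Mount Carmel wins overall — Harborview's patients skew toward the low-rate critical group.)

Mount Carmel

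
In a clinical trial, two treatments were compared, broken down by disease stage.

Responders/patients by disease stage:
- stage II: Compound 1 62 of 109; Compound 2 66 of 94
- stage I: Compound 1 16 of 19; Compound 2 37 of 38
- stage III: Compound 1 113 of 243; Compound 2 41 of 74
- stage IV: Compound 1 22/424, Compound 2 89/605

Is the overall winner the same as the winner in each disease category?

Yes

Stage II: Compound 1 62/109 = 56.9%, Compound 2 66/94 = 70.2% → Compound 2
Stage I: Compound 1 16/19 = 84.2%, Compound 2 37/38 = 97.4% → Compound 2
Stage III: Compound 1 113/243 = 46.5%, Compound 2 41/74 = 55.4% → Compound 2
Stage IV: Compound 1 22/424 = 5.2%, Compound 2 89/605 = 14.7% → Compound 2
Overall: Compound 1 213/795 = 26.8%, Compound 2 233/811 = 28.7% → Compound 2
Compound 2 wins overall and in every disease group — no reversal.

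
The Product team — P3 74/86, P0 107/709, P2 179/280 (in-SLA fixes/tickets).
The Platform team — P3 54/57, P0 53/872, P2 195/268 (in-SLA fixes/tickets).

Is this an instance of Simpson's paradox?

P3: the Product team 74/86 = 86.0%, the Platform team 54/57 = 94.7% → the Platform team
P0: the Product team 107/709 = 15.1%, the Platform team 53/872 = 6.1% → the Product team
P2: the Product team 179/280 = 63.9%, the Platform team 195/268 = 72.8% → the Platform team
Overall: the Product team 360/1075 = 33.5%, the Platform team 302/1197 = 25.2% → the Product team
Neither sweeps: the Product team wins 1 of 3 groups, the Platform team wins 2. The Product team wins overall but not every group — no Simpson reversal.

No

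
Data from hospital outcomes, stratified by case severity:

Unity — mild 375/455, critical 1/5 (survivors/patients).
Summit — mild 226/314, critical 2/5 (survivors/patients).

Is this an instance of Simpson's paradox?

Mild: Unity 375/455 = 82.4%, Summit 226/314 = 72.0% → Unity
Critical: Unity 1/5 = 20.0%, Summit 2/5 = 40.0% → Summit
Overall: Unity 376/460 = 81.7%, Summit 228/319 = 71.5% → Unity
Neither sweeps: Unity wins 1 of 2 groups, Summit wins 1. Unity wins overall but not every group — no Simpson reversal.

No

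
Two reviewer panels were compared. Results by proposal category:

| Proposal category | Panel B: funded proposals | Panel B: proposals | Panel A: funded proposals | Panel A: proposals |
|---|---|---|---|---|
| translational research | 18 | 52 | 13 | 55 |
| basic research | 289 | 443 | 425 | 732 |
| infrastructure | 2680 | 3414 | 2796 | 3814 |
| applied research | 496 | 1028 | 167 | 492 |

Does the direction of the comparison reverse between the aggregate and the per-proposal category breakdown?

No

Translational research: Panel B 18/52 = 34.6%, Panel A 13/55 = 23.6% → Panel B
Basic research: Panel B 289/443 = 65.2%, Panel A 425/732 = 58.1% → Panel B
Infrastructure: Panel B 2680/3414 = 78.5%, Panel A 2796/3814 = 73.3% → Panel B
Applied research: Panel B 496/1028 = 48.2%, Panel A 167/492 = 33.9% → Panel B
Overall: Panel B 3483/4937 = 70.5%, Panel A 3401/5093 = 66.8% → Panel B
Panel B wins overall and in every proposal group — no reversal.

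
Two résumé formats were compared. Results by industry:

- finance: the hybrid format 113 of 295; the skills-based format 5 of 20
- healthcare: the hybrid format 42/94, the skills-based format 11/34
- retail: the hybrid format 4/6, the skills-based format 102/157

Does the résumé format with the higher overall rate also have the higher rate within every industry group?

No

Finance: the hybrid format 113/295 = 38.3%, the skills-based format 5/20 = 25.0% → the hybrid format
Healthcare: the hybrid format 42/94 = 44.7%, the skills-based format 11/34 = 32.4% → the hybrid format
Retail: the hybrid format 4/6 = 66.7%, the skills-based format 102/157 = 65.0% → the hybrid format
Overall: the hybrid format 159/395 = 40.3%, the skills-based format 118/211 = 55.9% → the skills-based format
The hybrid format wins each industry group but the skills-based format wins overall — the comparison reverses. The hybrid format's applications skew toward finance, which has a lower base rate.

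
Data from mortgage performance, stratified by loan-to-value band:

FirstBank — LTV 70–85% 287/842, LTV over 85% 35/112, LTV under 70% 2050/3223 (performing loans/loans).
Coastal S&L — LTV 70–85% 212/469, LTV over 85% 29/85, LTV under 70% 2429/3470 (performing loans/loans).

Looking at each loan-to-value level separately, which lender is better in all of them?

Coastal S&L

LTV 70–85%: FirstBank 287/842 = 34.1%, Coastal S&L 212/469 = 45.2% → Coastal S&L
LTV over 85%: FirstBank 35/112 = 31.2%, Coastal S&L 29/85 = 34.1% → Coastal S&L
LTV under 70%: FirstBank 2050/3223 = 63.6%, Coastal S&L 2429/3470 = 70.0% → Coastal S&L
Coastal S&L has the higher rate in all 3 groups.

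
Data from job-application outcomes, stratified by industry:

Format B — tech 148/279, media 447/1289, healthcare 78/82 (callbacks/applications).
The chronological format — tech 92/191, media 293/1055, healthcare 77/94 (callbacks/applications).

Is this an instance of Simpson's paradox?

No

Tech: Format B 148/279 = 53.0%, the chronological format 92/191 = 48.2% → Format B
Media: Format B 447/1289 = 34.7%, the chronological format 293/1055 = 27.8% → Format B
Healthcare: Format B 78/82 = 95.1%, the chronological format 77/94 = 81.9% → Format B
Overall: Format B 673/1650 = 40.8%, the chronological format 462/1340 = 34.5% → Format B
Format B wins overall and in every industry group — no reversal.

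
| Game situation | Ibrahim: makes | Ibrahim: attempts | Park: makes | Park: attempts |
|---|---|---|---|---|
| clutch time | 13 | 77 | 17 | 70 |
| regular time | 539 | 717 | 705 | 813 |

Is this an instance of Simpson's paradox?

Clutch time: Ibrahim 13/77 = 16.9%, Park 17/70 = 24.3% → Park
Regular time: Ibrahim 539/717 = 75.2%, Park 705/813 = 86.7% → Park
Overall: Ibrahim 552/794 = 69.5%, Park 722/883 = 81.8% → Park
Park wins overall and in every game group — no reversal.

No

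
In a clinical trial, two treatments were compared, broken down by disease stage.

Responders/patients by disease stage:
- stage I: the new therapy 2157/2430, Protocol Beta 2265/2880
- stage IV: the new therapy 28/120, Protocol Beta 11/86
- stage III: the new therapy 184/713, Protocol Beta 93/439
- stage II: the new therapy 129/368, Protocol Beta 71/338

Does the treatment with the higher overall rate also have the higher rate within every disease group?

Yes

Stage I: the new therapy 2157/2430 = 88.8%, Protocol Beta 2265/2880 = 78.6% → the new therapy
Stage IV: the new therapy 28/120 = 23.3%, Protocol Beta 11/86 = 12.8% → the new therapy
Stage III: the new therapy 184/713 = 25.8%, Protocol Beta 93/439 = 21.2% → the new therapy
Stage II: the new therapy 129/368 = 35.1%, Protocol Beta 71/338 = 21.0% → the new therapy
Overall: the new therapy 2498/3631 = 68.8%, Protocol Beta 2440/3743 = 65.2% → the new therapy
The new therapy wins overall and in every disease group — no reversal.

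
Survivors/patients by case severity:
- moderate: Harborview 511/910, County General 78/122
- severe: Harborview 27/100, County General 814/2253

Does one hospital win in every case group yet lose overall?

Moderate: Harborview 511/910 = 56.2%, County General 78/122 = 63.9% → County General
Severe: Harborview 27/100 = 27.0%, County General 814/2253 = 36.1% → County General
Overall: Harborview 538/1010 = 53.3%, County General 892/2375 = 37.6% → Harborview
County General wins each case group but Harborview wins overall — the comparison reverses. County General's patients skew toward severe, which has a lower base rate.

Yes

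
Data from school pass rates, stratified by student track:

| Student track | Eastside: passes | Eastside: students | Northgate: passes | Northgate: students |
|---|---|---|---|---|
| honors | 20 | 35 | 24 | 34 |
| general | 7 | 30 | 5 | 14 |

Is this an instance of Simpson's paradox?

Honors: Eastside 20/35 = 57.1%, Northgate 24/34 = 70.6% → Northgate
General: Eastside 7/30 = 23.3%, Northgate 5/14 = 35.7% → Northgate
Overall: Eastside 27/65 = 41.5%, Northgate 29/48 = 60.4% → Northgate
Northgate wins overall and in every student group — no reversal.

No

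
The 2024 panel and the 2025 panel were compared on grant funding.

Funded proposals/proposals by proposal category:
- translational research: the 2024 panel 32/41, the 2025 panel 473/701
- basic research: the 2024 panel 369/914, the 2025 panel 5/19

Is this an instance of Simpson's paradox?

Translational research: the 2024 panel 32/41 = 78.0%, the 2025 panel 473/701 = 67.5% → the 2024 panel
Basic research: the 2024 panel 369/914 = 40.4%, the 2025 panel 5/19 = 26.3% → the 2024 panel
Overall: the 2024 panel 401/955 = 42.0%, the 2025 panel 478/720 = 66.4% → the 2025 panel
The 2024 panel wins each proposal group but the 2025 panel wins overall — the comparison reverses. The 2024 panel's proposals skew toward basic research, which has a lower base rate.

Yes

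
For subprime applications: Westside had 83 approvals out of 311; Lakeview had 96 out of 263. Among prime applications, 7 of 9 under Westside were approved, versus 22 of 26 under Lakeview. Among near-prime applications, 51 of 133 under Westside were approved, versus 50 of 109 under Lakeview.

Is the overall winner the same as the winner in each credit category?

Yes

Subprime: Westside 83/311 = 26.7%, Lakeview 96/263 = 36.5% → Lakeview
Prime: Westside 7/9 = 77.8%, Lakeview 22/26 = 84.6% → Lakeview
Near-prime: Westside 51/133 = 38.3%, Lakeview 50/109 = 45.9% → Lakeview
Overall: Westside 141/453 = 31.1%, Lakeview 168/398 = 42.2% → Lakeview
Lakeview wins overall and in every credit group — no reversal.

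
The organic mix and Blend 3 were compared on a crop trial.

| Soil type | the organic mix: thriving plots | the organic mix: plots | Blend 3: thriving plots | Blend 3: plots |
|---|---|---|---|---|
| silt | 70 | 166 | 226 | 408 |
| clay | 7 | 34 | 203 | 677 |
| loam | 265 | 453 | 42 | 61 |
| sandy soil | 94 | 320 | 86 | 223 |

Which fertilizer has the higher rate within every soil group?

Silt: the organic mix 70/166 = 42.2%, Blend 3 226/408 = 55.4% → Blend 3
Clay: the organic mix 7/34 = 20.6%, Blend 3 203/677 = 30.0% → Blend 3
Loam: the organic mix 265/453 = 58.5%, Blend 3 42/61 = 68.9% → Blend 3
Sandy soil: the organic mix 94/320 = 29.4%, Blend 3 86/223 = 38.6% → Blend 3
Blend 3 has the higher rate in all 4 groups.

Blend 3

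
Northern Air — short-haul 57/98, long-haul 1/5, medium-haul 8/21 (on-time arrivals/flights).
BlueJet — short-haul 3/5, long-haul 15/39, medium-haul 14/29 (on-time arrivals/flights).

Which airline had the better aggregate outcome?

Short-haul: Northern Air 57/98 = 58.2%, BlueJet 3/5 = 60.0% → BlueJet
Long-haul: Northern Air 1/5 = 20.0%, BlueJet 15/39 = 38.5% → BlueJet
Medium-haul: Northern Air 8/21 = 38.1%, BlueJet 14/29 = 48.3% → BlueJet
Overall: Northern Air 66/124 = 53.2%, BlueJet 32/73 = 43.8% → Northern Air
(BlueJet wins every route group but Northern Air wins overall — BlueJet's flights skew toward the low-rate long-haul group.)

Northern Air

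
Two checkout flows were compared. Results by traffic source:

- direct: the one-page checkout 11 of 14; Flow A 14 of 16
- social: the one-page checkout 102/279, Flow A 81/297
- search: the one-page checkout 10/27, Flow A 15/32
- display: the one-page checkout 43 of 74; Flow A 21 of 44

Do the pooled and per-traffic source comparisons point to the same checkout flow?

No

Direct: the one-page checkout 11/14 = 78.6%, Flow A 14/16 = 87.5% → Flow A
Social: the one-page checkout 102/279 = 36.6%, Flow A 81/297 = 27.3% → the one-page checkout
Search: the one-page checkout 10/27 = 37.0%, Flow A 15/32 = 46.9% → Flow A
Display: the one-page checkout 43/74 = 58.1%, Flow A 21/44 = 47.7% → the one-page checkout
Overall: the one-page checkout 166/394 = 42.1%, Flow A 131/389 = 33.7% → the one-page checkout
Neither sweeps: the one-page checkout wins 2 of 4 groups, Flow A wins 2. The one-page checkout wins overall but not every group — no Simpson reversal.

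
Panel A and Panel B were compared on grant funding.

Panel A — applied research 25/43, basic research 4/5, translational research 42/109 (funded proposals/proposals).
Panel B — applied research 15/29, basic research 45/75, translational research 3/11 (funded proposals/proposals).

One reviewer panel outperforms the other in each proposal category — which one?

Panel A

Applied research: Panel A 25/43 = 58.1%, Panel B 15/29 = 51.7% → Panel A
Basic research: Panel A 4/5 = 80.0%, Panel B 45/75 = 60.0% → Panel A
Translational research: Panel A 42/109 = 38.5%, Panel B 3/11 = 27.3% → Panel A
Panel A has the higher rate in all 3 groups.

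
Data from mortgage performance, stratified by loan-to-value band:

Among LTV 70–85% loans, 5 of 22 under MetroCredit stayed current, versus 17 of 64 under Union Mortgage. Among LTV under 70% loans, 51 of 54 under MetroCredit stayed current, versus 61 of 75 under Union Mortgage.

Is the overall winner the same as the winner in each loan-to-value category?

LTV 70–85%: MetroCredit 5/22 = 22.7%, Union Mortgage 17/64 = 26.6% → Union Mortgage
LTV under 70%: MetroCredit 51/54 = 94.4%, Union Mortgage 61/75 = 81.3% → MetroCredit
Overall: MetroCredit 56/76 = 73.7%, Union Mortgage 78/139 = 56.1% → MetroCredit
Neither sweeps: MetroCredit wins 1 of 2 groups, Union Mortgage wins 1. MetroCredit wins overall but not every group — no Simpson reversal.

No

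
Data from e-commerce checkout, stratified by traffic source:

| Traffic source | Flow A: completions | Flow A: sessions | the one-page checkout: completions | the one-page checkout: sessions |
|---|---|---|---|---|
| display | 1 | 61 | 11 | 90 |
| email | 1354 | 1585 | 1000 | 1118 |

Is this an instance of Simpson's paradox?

Display: Flow A 1/61 = 1.6%, the one-page checkout 11/90 = 12.2% → the one-page checkout
Email: Flow A 1354/1585 = 85.4%, the one-page checkout 1000/1118 = 89.4% → the one-page checkout
Overall: Flow A 1355/1646 = 82.3%, the one-page checkout 1011/1208 = 83.7% → the one-page checkout
The one-page checkout wins overall and in every traffic group — no reversal.

No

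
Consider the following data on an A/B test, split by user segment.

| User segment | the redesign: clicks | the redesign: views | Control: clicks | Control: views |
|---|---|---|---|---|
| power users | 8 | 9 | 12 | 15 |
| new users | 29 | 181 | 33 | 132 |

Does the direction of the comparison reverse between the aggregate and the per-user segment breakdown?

Power users: the redesign 8/9 = 88.9%, Control 12/15 = 80.0% → the redesign
New users: the redesign 29/181 = 16.0%, Control 33/132 = 25.0% → Control
Overall: the redesign 37/190 = 19.5%, Control 45/147 = 30.6% → Control
Neither sweeps: the redesign wins 1 of 2 groups, Control wins 1. Control wins overall but not every group — no Simpson reversal.

No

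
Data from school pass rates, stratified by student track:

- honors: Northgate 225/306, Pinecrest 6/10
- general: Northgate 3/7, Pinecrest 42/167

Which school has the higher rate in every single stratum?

Honors: Northgate 225/306 = 73.5%, Pinecrest 6/10 = 60.0% → Northgate
General: Northgate 3/7 = 42.9%, Pinecrest 42/167 = 25.1% → Northgate
Northgate has the higher rate in both groups.

Northgate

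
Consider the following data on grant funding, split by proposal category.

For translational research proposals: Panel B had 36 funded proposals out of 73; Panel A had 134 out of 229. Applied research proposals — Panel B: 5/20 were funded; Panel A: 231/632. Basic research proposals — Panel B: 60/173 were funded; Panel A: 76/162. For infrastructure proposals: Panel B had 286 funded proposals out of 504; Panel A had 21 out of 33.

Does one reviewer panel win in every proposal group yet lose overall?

Yes

Translational research: Panel B 36/73 = 49.3%, Panel A 134/229 = 58.5% → Panel A
Applied research: Panel B 5/20 = 25.0%, Panel A 231/632 = 36.6% → Panel A
Basic research: Panel B 60/173 = 34.7%, Panel A 76/162 = 46.9% → Panel A
Infrastructure: Panel B 286/504 = 56.7%, Panel A 21/33 = 63.6% → Panel A
Overall: Panel B 387/770 = 50.3%, Panel A 462/1056 = 43.8% → Panel B
Panel A wins each proposal group but Panel B wins overall — the comparison reverses. Panel A's proposals skew toward applied research, which has a lower base rate.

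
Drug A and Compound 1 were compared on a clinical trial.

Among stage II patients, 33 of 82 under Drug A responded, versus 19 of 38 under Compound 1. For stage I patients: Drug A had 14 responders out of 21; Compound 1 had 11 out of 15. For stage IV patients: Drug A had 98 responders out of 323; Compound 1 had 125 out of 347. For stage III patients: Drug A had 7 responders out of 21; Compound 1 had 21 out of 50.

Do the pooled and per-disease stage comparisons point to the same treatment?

Stage II: Drug A 33/82 = 40.2%, Compound 1 19/38 = 50.0% → Compound 1
Stage I: Drug A 14/21 = 66.7%, Compound 1 11/15 = 73.3% → Compound 1
Stage IV: Drug A 98/323 = 30.3%, Compound 1 125/347 = 36.0% → Compound 1
Stage III: Drug A 7/21 = 33.3%, Compound 1 21/50 = 42.0% → Compound 1
Overall: Drug A 152/447 = 34.0%, Compound 1 176/450 = 39.1% → Compound 1
Compound 1 wins overall and in every disease group — no reversal.

Yes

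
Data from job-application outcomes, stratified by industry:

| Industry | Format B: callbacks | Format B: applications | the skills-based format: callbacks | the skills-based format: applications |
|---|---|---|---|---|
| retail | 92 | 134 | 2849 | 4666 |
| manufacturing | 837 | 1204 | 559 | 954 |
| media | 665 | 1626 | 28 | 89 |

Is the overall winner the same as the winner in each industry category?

Retail: Format B 92/134 = 68.7%, the skills-based format 2849/4666 = 61.1% → Format B
Manufacturing: Format B 837/1204 = 69.5%, the skills-based format 559/954 = 58.6% → Format B
Media: Format B 665/1626 = 40.9%, the skills-based format 28/89 = 31.5% → Format B
Overall: Format B 1594/2964 = 53.8%, the skills-based format 3436/5709 = 60.2% → the skills-based format
Format B wins each industry group but the skills-based format wins overall — the comparison reverses. Format B's applications skew toward media, which has a lower base rate.

No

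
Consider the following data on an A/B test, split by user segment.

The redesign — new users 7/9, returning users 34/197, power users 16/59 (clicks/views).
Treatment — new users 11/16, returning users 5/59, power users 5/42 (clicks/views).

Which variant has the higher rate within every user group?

the redesign

New users: the redesign 7/9 = 77.8%, Treatment 11/16 = 68.8% → the redesign
Returning users: the redesign 34/197 = 17.3%, Treatment 5/59 = 8.5% → the redesign
Power users: the redesign 16/59 = 27.1%, Treatment 5/42 = 11.9% → the redesign
The redesign has the higher rate in all 3 groups.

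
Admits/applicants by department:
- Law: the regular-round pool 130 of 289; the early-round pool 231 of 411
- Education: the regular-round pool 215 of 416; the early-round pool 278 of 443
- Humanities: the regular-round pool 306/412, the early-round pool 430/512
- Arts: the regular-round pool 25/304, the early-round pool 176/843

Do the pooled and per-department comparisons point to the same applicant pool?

Yes

Law: the regular-round pool 130/289 = 45.0%, the early-round pool 231/411 = 56.2% → the early-round pool
Education: the regular-round pool 215/416 = 51.7%, the early-round pool 278/443 = 62.8% → the early-round pool
Humanities: the regular-round pool 306/412 = 74.3%, the early-round pool 430/512 = 84.0% → the early-round pool
Arts: the regular-round pool 25/304 = 8.2%, the early-round pool 176/843 = 20.9% → the early-round pool
Overall: the regular-round pool 676/1421 = 47.6%, the early-round pool 1115/2209 = 50.5% → the early-round pool
The early-round pool wins overall and in every department group — no reversal.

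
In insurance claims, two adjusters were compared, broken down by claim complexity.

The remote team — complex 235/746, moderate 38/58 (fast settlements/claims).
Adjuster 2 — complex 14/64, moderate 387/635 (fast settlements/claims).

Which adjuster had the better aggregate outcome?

Adjuster 2

Complex: the remote team 235/746 = 31.5%, Adjuster 2 14/64 = 21.9% → the remote team
Moderate: the remote team 38/58 = 65.5%, Adjuster 2 387/635 = 60.9% → the remote team
Overall: the remote team 273/804 = 34.0%, Adjuster 2 401/699 = 57.4% → Adjuster 2
(The remote team wins every claim group but Adjuster 2 wins overall — the remote team's claims skew toward the low-rate complex group.)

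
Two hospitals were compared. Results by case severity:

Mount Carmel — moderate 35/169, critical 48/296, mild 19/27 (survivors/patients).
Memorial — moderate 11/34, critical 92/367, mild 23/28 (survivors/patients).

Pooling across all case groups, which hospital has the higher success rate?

Memorial

Moderate: Mount Carmel 35/169 = 20.7%, Memorial 11/34 = 32.4% → Memorial
Critical: Mount Carmel 48/296 = 16.2%, Memorial 92/367 = 25.1% → Memorial
Mild: Mount Carmel 19/27 = 70.4%, Memorial 23/28 = 82.1% → Memorial
Overall: Mount Carmel 102/492 = 20.7%, Memorial 126/429 = 29.4% → Memorial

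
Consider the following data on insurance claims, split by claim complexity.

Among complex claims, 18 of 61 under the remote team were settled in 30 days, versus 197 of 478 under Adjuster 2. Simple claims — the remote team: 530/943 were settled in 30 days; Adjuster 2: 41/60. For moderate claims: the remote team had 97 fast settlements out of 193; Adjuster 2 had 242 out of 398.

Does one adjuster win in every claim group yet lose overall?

Complex: the remote team 18/61 = 29.5%, Adjuster 2 197/478 = 41.2% → Adjuster 2
Simple: the remote team 530/943 = 56.2%, Adjuster 2 41/60 = 68.3% → Adjuster 2
Moderate: the remote team 97/193 = 50.3%, Adjuster 2 242/398 = 60.8% → Adjuster 2
Overall: the remote team 645/1197 = 53.9%, Adjuster 2 480/936 = 51.3% → the remote team
Adjuster 2 wins each claim group but the remote team wins overall — the comparison reverses. Adjuster 2's claims skew toward complex, which has a lower base rate.

Yes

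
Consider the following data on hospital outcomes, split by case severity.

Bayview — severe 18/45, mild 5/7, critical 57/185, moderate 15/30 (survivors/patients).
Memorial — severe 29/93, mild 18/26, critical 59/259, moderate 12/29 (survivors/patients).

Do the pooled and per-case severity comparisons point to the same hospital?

Yes

Severe: Bayview 18/45 = 40.0%, Memorial 29/93 = 31.2% → Bayview
Mild: Bayview 5/7 = 71.4%, Memorial 18/26 = 69.2% → Bayview
Critical: Bayview 57/185 = 30.8%, Memorial 59/259 = 22.8% → Bayview
Moderate: Bayview 15/30 = 50.0%, Memorial 12/29 = 41.4% → Bayview
Overall: Bayview 95/267 = 35.6%, Memorial 118/407 = 29.0% → Bayview
Bayview wins overall and in every case group — no reversal.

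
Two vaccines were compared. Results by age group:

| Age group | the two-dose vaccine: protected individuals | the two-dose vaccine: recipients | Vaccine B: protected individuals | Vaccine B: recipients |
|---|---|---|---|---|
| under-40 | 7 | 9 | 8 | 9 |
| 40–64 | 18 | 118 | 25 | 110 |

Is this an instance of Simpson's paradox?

No

Under-40: the two-dose vaccine 7/9 = 77.8%, Vaccine B 8/9 = 88.9% → Vaccine B
40–64: the two-dose vaccine 18/118 = 15.3%, Vaccine B 25/110 = 22.7% → Vaccine B
Overall: the two-dose vaccine 25/127 = 19.7%, Vaccine B 33/119 = 27.7% → Vaccine B
Vaccine B wins overall and in every age group — no reversal.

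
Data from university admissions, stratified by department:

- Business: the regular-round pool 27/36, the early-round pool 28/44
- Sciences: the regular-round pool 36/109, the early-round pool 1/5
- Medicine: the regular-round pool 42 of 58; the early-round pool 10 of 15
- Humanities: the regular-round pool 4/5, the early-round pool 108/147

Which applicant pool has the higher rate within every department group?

the regular-round pool

Business: the regular-round pool 27/36 = 75.0%, the early-round pool 28/44 = 63.6% → the regular-round pool
Sciences: the regular-round pool 36/109 = 33.0%, the early-round pool 1/5 = 20.0% → the regular-round pool
Medicine: the regular-round pool 42/58 = 72.4%, the early-round pool 10/15 = 66.7% → the regular-round pool
Humanities: the regular-round pool 4/5 = 80.0%, the early-round pool 108/147 = 73.5% → the regular-round pool
The regular-round pool has the higher rate in all 4 groups.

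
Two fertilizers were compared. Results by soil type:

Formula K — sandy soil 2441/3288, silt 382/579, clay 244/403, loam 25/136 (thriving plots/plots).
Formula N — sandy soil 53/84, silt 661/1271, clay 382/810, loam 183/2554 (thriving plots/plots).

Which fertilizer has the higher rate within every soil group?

Formula K

Sandy soil: Formula K 2441/3288 = 74.2%, Formula N 53/84 = 63.1% → Formula K
Silt: Formula K 382/579 = 66.0%, Formula N 661/1271 = 52.0% → Formula K
Clay: Formula K 244/403 = 60.5%, Formula N 382/810 = 47.2% → Formula K
Loam: Formula K 25/136 = 18.4%, Formula N 183/2554 = 7.2% → Formula K
Formula K has the higher rate in all 4 groups.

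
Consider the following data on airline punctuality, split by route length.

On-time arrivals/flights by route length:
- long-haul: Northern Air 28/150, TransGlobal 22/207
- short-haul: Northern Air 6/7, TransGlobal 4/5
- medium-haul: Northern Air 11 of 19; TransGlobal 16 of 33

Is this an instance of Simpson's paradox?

No

Long-haul: Northern Air 28/150 = 18.7%, TransGlobal 22/207 = 10.6% → Northern Air
Short-haul: Northern Air 6/7 = 85.7%, TransGlobal 4/5 = 80.0% → Northern Air
Medium-haul: Northern Air 11/19 = 57.9%, TransGlobal 16/33 = 48.5% → Northern Air
Overall: Northern Air 45/176 = 25.6%, TransGlobal 42/245 = 17.1% → Northern Air
Northern Air wins overall and in every route group — no reversal.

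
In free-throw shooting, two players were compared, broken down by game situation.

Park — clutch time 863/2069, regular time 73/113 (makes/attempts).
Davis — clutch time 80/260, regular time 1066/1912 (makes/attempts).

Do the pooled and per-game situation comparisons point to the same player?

No

Clutch time: Park 863/2069 = 41.7%, Davis 80/260 = 30.8% → Park
Regular time: Park 73/113 = 64.6%, Davis 1066/1912 = 55.8% → Park
Overall: Park 936/2182 = 42.9%, Davis 1146/2172 = 52.8% → Davis
Park wins each game group but Davis wins overall — the comparison reverses. Park's attempts skew toward clutch time, which has a lower base rate.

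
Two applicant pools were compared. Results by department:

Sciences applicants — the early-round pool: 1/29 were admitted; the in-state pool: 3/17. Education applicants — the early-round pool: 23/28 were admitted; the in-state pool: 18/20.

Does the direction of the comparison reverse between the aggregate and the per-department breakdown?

Sciences: the early-round pool 1/29 = 3.4%, the in-state pool 3/17 = 17.6% → the in-state pool
Education: the early-round pool 23/28 = 82.1%, the in-state pool 18/20 = 90.0% → the in-state pool
Overall: the early-round pool 24/57 = 42.1%, the in-state pool 21/37 = 56.8% → the in-state pool
The in-state pool wins overall and in every department group — no reversal.

No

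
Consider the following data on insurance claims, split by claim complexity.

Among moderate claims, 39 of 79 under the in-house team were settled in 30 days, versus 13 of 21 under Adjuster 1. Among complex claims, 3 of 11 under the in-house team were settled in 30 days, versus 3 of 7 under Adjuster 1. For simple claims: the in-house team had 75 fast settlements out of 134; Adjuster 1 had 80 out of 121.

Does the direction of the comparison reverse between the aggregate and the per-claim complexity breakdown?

Moderate: the in-house team 39/79 = 49.4%, Adjuster 1 13/21 = 61.9% → Adjuster 1
Complex: the in-house team 3/11 = 27.3%, Adjuster 1 3/7 = 42.9% → Adjuster 1
Simple: the in-house team 75/134 = 56.0%, Adjuster 1 80/121 = 66.1% → Adjuster 1
Overall: the in-house team 117/224 = 52.2%, Adjuster 1 96/149 = 64.4% → Adjuster 1
Adjuster 1 wins overall and in every claim group — no reversal.

No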